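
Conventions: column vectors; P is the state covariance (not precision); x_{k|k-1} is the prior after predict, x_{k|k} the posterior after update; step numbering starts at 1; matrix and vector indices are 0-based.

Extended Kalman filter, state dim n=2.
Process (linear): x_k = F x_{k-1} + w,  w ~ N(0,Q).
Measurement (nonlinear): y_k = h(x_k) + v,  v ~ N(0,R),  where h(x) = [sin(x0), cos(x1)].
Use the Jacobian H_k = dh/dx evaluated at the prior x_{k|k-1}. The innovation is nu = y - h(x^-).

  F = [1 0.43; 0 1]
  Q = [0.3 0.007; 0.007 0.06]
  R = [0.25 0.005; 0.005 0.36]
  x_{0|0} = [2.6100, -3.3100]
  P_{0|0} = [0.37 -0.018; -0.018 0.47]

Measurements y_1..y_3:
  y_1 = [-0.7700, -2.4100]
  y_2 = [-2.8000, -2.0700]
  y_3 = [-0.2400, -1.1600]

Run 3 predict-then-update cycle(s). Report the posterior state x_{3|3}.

x_post = [-2.9585, -3.1019]

step 1: x^-=[1.1867, -3.3100]  P^-=[0.7414 0.1911; 0.1911 0.5300]  H_jac=[0.3747 0.0000; 0.0000 -0.1676]  S=[0.3541 -0.0070; -0.0070 0.3749]  K=[0.7832 -0.0708; 0.1976 -0.2333]  nu=[-1.6971, -1.4241]  x^+=[-0.0416, -3.3132]  P^+=[0.5216 0.1287; 0.1287 0.4951]
step 2: x^-=[-1.4663, -3.3132]  P^-=[1.0238 0.3486; 0.3486 0.5551]  H_jac=[0.1043 0.0000; 0.0000 -0.1707]  S=[0.2611 -0.0012; -0.0012 0.3762]  K=[0.4083 -0.1569; 0.1381 -0.2515]  nu=[-1.8055, -1.0847]  x^+=[-2.0332, -3.2897]  P^+=[0.9709 0.3189; 0.3189 0.5263]
step 3: x^-=[-3.4478, -3.2897]  P^-=[1.6424 0.5522; 0.5522 0.5863]  H_jac=[-0.9535 0.0000; 0.0000 -0.1476]  S=[1.7432 0.0827; 0.0827 0.3728]  K=[-0.8974 -0.0195; -0.2941 -0.1668]  nu=[-0.5414, -0.1709]  x^+=[-2.9585, -3.1019]  P^+=[0.2354 0.0780; 0.0780 0.4170]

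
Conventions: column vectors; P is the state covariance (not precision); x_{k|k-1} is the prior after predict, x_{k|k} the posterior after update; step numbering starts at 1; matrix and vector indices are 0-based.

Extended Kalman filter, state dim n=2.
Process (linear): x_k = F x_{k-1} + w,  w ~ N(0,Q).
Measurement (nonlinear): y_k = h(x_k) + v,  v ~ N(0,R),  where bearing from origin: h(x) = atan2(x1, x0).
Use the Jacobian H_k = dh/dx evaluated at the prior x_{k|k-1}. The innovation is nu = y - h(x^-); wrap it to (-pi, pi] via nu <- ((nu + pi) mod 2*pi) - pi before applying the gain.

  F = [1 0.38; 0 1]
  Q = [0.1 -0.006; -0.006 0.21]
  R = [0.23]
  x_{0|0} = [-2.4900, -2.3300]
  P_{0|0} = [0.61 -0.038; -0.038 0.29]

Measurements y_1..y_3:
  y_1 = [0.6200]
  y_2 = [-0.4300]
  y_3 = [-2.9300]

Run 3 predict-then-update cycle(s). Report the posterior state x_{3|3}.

step 1: x^-=[-3.3754, -2.3300]  P^-=[0.7230 0.0662; 0.0662 0.5000]  H_jac=[0.1385 -0.2007]  S=[0.2603]  K=[0.3337; -0.3502]  nu=[-3.1258]  x^+=[-4.4183, -1.2355]  P^+=[0.6940 0.0966; 0.0966 0.4681]
step 2: x^-=[-4.8878, -1.2355]  P^-=[0.9350 0.2685; 0.2685 0.6781]  H_jac=[0.0486 -0.1923]  S=[0.2523]  K=[-0.0245; -0.4652]  nu=[2.4640]  x^+=[-4.9482, -2.3816]  P^+=[0.9349 0.2656; 0.2656 0.6235]
step 3: x^-=[-5.8532, -2.3816]  P^-=[1.3268 0.4965; 0.4965 0.8335]  H_jac=[0.0596 -0.1466]  S=[0.2439]  K=[0.0260; -0.3794]  nu=[-0.1748]  x^+=[-5.8578, -2.3153]  P^+=[1.3266 0.4989; 0.4989 0.7984]

x_post = [-5.8578, -2.3153]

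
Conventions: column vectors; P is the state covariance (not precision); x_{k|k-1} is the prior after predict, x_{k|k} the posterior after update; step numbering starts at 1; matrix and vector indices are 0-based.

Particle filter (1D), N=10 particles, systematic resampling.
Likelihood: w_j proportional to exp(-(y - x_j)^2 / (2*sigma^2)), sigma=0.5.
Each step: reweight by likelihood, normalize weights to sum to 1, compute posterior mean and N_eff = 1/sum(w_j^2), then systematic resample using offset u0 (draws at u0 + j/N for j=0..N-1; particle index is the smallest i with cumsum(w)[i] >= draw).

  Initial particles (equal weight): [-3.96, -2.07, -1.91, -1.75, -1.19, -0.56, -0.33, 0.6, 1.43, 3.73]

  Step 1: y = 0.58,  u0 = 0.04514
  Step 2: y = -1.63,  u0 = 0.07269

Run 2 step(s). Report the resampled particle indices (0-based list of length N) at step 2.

resampled_idx = [0, 0, 0, 0, 0, 0, 0, 1, 1, 1]

step 1: w=[0.0000, 0.0000, 0.0000, 0.0000, 0.0013, 0.0495, 0.1271, 0.6652, 0.1569, 0.0000]  mean=0.5524  Neff=2.0587  idx=[5, 6, 7, 7, 7, 7, 7, 7, 8, 8]
step 2: w=[0.7468, 0.2510, 0.0004, 0.0004, 0.0004, 0.0004, 0.0004, 0.0004, 0.0000, 0.0000]  mean=-0.4998  Neff=1.6109  idx=[0, 0, 0, 0, 0, 0, 0, 1, 1, 1]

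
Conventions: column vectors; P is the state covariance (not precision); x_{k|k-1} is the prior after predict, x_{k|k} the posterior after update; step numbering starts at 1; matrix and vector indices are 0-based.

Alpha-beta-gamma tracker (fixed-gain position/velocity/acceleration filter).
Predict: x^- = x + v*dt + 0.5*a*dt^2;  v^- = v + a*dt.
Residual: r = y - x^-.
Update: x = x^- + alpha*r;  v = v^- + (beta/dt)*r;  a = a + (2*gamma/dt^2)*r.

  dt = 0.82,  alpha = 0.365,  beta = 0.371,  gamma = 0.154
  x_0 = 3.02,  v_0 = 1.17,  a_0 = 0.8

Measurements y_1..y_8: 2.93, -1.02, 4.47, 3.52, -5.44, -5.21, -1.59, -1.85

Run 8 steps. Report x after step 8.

step 1: x_pred=4.2484  r=-1.3184  x^+=3.7672  v^+=1.2295  a^+=0.1961
step 2: x_pred=4.8413  r=-5.8613  x^+=2.7019  v^+=-1.2615  a^+=-2.4887
step 3: x_pred=0.8307  r=3.6393  x^+=2.1591  v^+=-1.6558  a^+=-0.8217
step 4: x_pred=0.5251  r=2.9949  x^+=1.6182  v^+=-0.9746  a^+=0.5501
step 5: x_pred=1.0040  r=-6.4440  x^+=-1.3480  v^+=-3.4390  a^+=-2.4016
step 6: x_pred=-4.9754  r=-0.2346  x^+=-5.0610  v^+=-5.5145  a^+=-2.5091
step 7: x_pred=-10.4265  r=8.8365  x^+=-7.2012  v^+=-3.5740  a^+=1.5386
step 8: x_pred=-9.6145  r=7.7645  x^+=-6.7805  v^+=1.2006  a^+=5.0952

x_post = -6.7805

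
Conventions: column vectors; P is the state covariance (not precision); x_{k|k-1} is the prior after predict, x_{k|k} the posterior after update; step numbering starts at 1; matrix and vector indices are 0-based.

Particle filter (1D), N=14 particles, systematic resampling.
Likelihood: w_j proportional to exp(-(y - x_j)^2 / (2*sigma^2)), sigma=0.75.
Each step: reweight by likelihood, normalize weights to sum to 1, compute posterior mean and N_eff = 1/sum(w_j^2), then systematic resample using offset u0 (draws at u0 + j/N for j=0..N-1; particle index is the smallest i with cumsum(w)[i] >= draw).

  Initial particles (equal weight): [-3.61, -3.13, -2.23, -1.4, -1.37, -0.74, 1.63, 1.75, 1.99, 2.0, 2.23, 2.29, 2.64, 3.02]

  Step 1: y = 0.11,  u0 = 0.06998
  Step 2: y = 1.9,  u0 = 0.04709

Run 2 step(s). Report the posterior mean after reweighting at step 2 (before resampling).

post_mean = 1.8683

step 1: w=[0.0000, 0.0001, 0.0067, 0.1146, 0.1241, 0.4574, 0.1115, 0.0796, 0.0376, 0.0363, 0.0160, 0.0127, 0.0029, 0.0005]  mean=-0.1415  Neff=3.8499  idx=[3, 4, 4, 5, 5, 5, 5, 5, 5, 6, 6, 7, 8, 12]
step 2: w=[0.0000, 0.0000, 0.0000, 0.0005, 0.0005, 0.0005, 0.0005, 0.0005, 0.0005, 0.2095, 0.2095, 0.2191, 0.2219, 0.1374]  mean=1.8683  Neff=4.9060  idx=[9, 9, 9, 10, 10, 10, 11, 11, 11, 12, 12, 12, 13, 13]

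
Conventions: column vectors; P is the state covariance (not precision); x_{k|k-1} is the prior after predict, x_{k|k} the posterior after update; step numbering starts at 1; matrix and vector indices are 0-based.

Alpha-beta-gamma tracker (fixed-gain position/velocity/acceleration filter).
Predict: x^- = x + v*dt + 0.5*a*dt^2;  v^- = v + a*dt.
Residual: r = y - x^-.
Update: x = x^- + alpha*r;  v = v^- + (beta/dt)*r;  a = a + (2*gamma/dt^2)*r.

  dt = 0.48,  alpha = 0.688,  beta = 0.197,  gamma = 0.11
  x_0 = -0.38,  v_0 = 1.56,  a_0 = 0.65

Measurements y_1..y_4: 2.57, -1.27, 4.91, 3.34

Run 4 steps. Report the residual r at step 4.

step 1: x_pred=0.4437  r=2.1263  x^+=1.9066  v^+=2.7447  a^+=2.6803
step 2: x_pred=3.5328  r=-4.8028  x^+=0.2285  v^+=2.0601  a^+=-1.9057
step 3: x_pred=0.9978  r=3.9122  x^+=3.6894  v^+=2.7510  a^+=1.8299
step 4: x_pred=5.2207  r=-1.8807  x^+=3.9268  v^+=2.8575  a^+=0.0342

resid = -1.8807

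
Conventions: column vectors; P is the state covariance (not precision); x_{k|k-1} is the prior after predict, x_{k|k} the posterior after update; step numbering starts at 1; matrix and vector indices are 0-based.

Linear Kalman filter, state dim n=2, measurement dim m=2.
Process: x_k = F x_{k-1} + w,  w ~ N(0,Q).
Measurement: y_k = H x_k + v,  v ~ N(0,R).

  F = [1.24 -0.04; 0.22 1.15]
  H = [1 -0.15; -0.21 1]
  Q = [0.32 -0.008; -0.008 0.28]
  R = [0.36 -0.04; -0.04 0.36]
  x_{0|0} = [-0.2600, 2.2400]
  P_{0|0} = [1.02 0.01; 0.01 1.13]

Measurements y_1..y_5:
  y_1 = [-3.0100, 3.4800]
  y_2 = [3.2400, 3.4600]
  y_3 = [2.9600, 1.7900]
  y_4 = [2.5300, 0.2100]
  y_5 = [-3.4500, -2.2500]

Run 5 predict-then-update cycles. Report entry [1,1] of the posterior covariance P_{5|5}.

P_post[1,1] = 0.2389

step 1: x^-=[-0.4120, 2.5188]  P^-=[1.8892 0.2324; 0.2324 1.8289]  S=[2.2206 -0.4713; -0.4713 2.1745]  K=[0.8585 0.1105; 0.1623 0.8538]  nu=[-2.2202, 0.8747]  x^+=[-2.2214, 2.9052]  P^+=[0.3154 0.0717; 0.0717 0.3159]
step 2: x^-=[-2.8707, 2.8522]  P^-=[0.7983 0.1651; 0.1651 0.7493]  S=[1.1257 -0.1498; -0.1498 1.0752]  K=[0.6999 0.0951; 0.1378 0.6839]  nu=[6.5385, 0.0049]  x^+=[1.7059, 3.7565]  P^+=[0.2572 0.0602; 0.0602 0.2533]
step 3: x^-=[1.9650, 4.6953]  P^-=[0.7099 0.1359; 0.1359 0.6580]  S=[1.0439 -0.1476; -0.1476 0.9922]  K=[0.6728 0.0868; 0.1280 0.6534]  nu=[1.6993, -2.4927]  x^+=[2.8919, 3.2841]  P^+=[0.2472 0.0562; 0.0562 0.2419]
step 4: x^-=[3.4546, 4.4129]  P^-=[0.6948 0.1280; 0.1280 0.6404]  S=[1.0308 -0.1499; -0.1499 0.9772]  K=[0.6677 0.0841; 0.1251 0.6470]  nu=[-0.2626, -3.4775]  x^+=[2.9868, 2.1303]  P^+=[0.2453 0.0551; 0.0551 0.2395]
step 5: x^-=[3.6184, 3.1069]  P^-=[0.6920 0.1259; 0.1259 0.6364]  S=[1.0286 -0.1509; -0.1509 0.9741]  K=[0.6667 0.0834; 0.1243 0.6455]  nu=[-6.6023, -4.5971]  x^+=[-1.1664, -0.6812]  P^+=[0.2449 0.0548; 0.0548 0.2389]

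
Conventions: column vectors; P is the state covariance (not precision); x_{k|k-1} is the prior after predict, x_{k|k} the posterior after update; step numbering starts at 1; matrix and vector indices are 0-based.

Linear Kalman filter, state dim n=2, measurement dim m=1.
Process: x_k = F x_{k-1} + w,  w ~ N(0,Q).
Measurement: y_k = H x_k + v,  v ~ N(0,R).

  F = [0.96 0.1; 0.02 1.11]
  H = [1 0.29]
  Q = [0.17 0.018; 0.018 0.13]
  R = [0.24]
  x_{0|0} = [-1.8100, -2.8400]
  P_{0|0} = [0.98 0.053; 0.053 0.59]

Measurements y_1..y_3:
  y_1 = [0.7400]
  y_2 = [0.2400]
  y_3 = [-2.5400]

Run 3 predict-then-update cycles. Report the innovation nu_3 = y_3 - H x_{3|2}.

step 1: x^-=[-2.0216, -3.1886]  P^-=[1.0892 0.1589; 0.1589 0.8597]  S=[1.4937]  K=[0.7601; 0.2733]  nu=[3.6863]  x^+=[0.7803, -2.1812]  P^+=[0.2263 -0.1514; -0.1514 0.7481]
step 2: x^-=[0.5309, -2.4055]  P^-=[0.3570 -0.0562; -0.0562 1.0451]  S=[0.6523]  K=[0.5223; 0.3785]  nu=[0.4067]  x^+=[0.7433, -2.2516]  P^+=[0.1790 -0.1852; -0.1852 0.9517]
step 3: x^-=[0.4884, -2.4844]  P^-=[0.3090 -0.0706; -0.0706 1.2944]  S=[0.6169]  K=[0.4677; 0.4941]  nu=[-2.3080]  x^+=[-0.5909, -3.6247]  P^+=[0.1741 -0.2131; -0.2131 1.1439]

innov = [-2.3080]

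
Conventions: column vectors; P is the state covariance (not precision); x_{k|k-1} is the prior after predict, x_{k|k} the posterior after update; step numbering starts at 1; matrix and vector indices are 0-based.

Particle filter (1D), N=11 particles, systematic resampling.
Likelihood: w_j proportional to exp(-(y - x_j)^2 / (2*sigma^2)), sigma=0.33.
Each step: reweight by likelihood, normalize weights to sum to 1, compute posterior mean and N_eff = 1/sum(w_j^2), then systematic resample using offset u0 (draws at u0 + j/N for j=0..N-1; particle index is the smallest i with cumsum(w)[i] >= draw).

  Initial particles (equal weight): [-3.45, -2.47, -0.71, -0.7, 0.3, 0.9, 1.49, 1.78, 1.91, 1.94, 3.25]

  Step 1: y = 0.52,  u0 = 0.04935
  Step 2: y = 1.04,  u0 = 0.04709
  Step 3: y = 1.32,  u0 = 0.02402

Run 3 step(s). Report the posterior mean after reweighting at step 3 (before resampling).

post_mean = 0.8989

step 1: w=[0.0000, 0.0000, 0.0007, 0.0008, 0.6010, 0.3868, 0.0100, 0.0005, 0.0001, 0.0001, 0.0000]  mean=0.5435  Neff=1.9572  idx=[4, 4, 4, 4, 4, 4, 4, 5, 5, 5, 5]
step 2: w=[0.0192, 0.0192, 0.0192, 0.0192, 0.0192, 0.0192, 0.0192, 0.2165, 0.2165, 0.2165, 0.2165]  mean=0.8195  Neff=5.2635  idx=[2, 7, 7, 7, 8, 8, 9, 9, 9, 10, 10]
step 3: w=[0.0019, 0.0998, 0.0998, 0.0998, 0.0998, 0.0998, 0.0998, 0.0998, 0.0998, 0.0998, 0.0998]  mean=0.8989  Neff=10.0375  idx=[1, 2, 3, 3, 4, 5, 6, 7, 8, 9, 10]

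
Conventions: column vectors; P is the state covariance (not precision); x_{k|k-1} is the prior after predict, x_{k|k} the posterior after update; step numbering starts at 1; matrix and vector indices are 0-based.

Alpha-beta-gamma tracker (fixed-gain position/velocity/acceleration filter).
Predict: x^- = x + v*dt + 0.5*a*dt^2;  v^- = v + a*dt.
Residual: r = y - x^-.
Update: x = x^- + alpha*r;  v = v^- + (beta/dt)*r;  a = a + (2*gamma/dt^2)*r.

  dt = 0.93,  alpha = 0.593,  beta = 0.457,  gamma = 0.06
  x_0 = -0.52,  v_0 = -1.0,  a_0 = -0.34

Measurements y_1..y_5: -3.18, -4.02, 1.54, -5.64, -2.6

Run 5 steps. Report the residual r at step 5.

step 1: x_pred=-1.5970  r=-1.5830  x^+=-2.5357  v^+=-2.0941  a^+=-0.5596
step 2: x_pred=-4.7252  r=0.7052  x^+=-4.3070  v^+=-2.2680  a^+=-0.4618
step 3: x_pred=-6.6159  r=8.1559  x^+=-1.7795  v^+=1.3104  a^+=0.6698
step 4: x_pred=-0.2712  r=-5.3688  x^+=-3.4549  v^+=-0.7049  a^+=-0.0751
step 5: x_pred=-4.1429  r=1.5429  x^+=-3.2280  v^+=-0.0166  a^+=0.1390

resid = 1.5429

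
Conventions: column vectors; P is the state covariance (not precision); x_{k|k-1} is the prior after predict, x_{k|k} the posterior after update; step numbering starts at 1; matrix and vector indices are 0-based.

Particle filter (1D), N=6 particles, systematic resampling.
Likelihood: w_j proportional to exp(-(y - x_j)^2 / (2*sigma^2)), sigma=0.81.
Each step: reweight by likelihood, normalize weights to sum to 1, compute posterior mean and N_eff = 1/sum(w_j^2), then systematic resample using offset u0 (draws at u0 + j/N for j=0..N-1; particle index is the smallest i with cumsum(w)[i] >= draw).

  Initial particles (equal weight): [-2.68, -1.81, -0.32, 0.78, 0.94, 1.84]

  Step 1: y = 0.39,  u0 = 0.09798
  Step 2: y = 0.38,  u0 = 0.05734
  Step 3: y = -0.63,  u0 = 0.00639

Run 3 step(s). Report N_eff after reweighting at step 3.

step 1: w=[0.0003, 0.0096, 0.2626, 0.3435, 0.3063, 0.0777]  mean=0.5964  Neff=3.4858  idx=[2, 2, 3, 3, 4, 5]
step 2: w=[0.1666, 0.1666, 0.2143, 0.2143, 0.1906, 0.0477]  mean=0.4945  Neff=5.3785  idx=[0, 1, 2, 3, 3, 4]
step 3: w=[0.3480, 0.3480, 0.0823, 0.0823, 0.0823, 0.0572]  mean=0.0236  Neff=3.7631  idx=[0, 0, 0, 1, 1, 3]

N_eff = 3.7631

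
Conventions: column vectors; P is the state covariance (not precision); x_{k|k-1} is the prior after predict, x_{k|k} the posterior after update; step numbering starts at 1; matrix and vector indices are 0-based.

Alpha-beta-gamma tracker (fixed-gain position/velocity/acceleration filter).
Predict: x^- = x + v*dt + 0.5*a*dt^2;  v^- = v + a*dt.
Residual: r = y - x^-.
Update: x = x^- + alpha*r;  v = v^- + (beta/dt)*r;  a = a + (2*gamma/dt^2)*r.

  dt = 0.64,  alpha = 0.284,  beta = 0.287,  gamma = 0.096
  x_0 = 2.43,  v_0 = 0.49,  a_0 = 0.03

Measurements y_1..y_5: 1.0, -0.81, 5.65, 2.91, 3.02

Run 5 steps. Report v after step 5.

step 1: x_pred=2.7497  r=-1.7497  x^+=2.2528  v^+=-0.2755  a^+=-0.7902
step 2: x_pred=1.9147  r=-2.7247  x^+=1.1409  v^+=-2.0030  a^+=-2.0674
step 3: x_pred=-0.5645  r=6.2145  x^+=1.2004  v^+=-0.5394  a^+=0.8456
step 4: x_pred=1.0284  r=1.8816  x^+=1.5628  v^+=0.8456  a^+=1.7276
step 5: x_pred=2.4578  r=0.5622  x^+=2.6175  v^+=2.2034  a^+=1.9911

v_post = 2.2034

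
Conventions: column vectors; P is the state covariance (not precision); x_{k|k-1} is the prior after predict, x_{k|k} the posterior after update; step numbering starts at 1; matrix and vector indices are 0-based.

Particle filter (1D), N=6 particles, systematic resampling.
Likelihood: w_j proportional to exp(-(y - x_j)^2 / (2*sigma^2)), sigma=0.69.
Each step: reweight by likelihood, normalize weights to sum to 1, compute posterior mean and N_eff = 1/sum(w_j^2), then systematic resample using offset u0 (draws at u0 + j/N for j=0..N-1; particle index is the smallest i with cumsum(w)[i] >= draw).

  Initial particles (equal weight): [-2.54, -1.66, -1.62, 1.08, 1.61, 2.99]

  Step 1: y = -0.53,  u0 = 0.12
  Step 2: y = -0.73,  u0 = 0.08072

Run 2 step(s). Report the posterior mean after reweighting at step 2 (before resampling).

step 1: w=[0.0226, 0.4107, 0.4508, 0.1032, 0.0128, 0.0000]  mean=-1.3372  Neff=2.6097  idx=[1, 1, 2, 2, 2, 3]
step 2: w=[0.1880, 0.1880, 0.2030, 0.2030, 0.2030, 0.0149]  mean=-1.5947  Neff=5.1399  idx=[0, 1, 2, 3, 3, 4]

post_mean = -1.5947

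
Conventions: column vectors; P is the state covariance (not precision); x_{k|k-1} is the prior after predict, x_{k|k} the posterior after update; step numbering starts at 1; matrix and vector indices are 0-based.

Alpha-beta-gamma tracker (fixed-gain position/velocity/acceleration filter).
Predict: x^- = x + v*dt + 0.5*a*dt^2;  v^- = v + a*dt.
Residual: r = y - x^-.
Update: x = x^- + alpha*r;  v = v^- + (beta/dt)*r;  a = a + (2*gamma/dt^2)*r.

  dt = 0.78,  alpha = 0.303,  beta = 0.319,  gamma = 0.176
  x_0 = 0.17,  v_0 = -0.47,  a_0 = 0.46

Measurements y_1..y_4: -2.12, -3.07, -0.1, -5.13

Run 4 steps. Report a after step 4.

a_post = 0.1568

step 1: x_pred=-0.0567  r=-2.0633  x^+=-0.6819  v^+=-0.9550  a^+=-0.7338
step 2: x_pred=-1.6500  r=-1.4200  x^+=-2.0803  v^+=-2.1081  a^+=-1.5553
step 3: x_pred=-4.1977  r=4.0977  x^+=-2.9561  v^+=-1.6454  a^+=0.8155
step 4: x_pred=-3.9915  r=-1.1385  x^+=-4.3365  v^+=-1.4750  a^+=0.1568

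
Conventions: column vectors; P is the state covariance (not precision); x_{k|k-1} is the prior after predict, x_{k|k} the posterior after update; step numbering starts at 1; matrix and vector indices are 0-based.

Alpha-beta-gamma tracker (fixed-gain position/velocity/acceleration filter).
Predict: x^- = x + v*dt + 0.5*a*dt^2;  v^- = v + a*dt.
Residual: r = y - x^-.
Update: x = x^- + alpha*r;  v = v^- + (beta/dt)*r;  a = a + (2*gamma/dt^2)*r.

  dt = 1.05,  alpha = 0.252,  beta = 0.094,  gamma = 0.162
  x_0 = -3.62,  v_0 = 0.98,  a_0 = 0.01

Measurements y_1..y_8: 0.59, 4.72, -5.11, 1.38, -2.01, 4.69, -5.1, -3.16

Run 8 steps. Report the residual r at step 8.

step 1: x_pred=-2.5855  r=3.1755  x^+=-1.7853  v^+=1.2748  a^+=0.9432
step 2: x_pred=0.0732  r=4.6468  x^+=1.2442  v^+=2.6811  a^+=2.3088
step 3: x_pred=5.3321  r=-10.4421  x^+=2.7007  v^+=4.1706  a^+=-0.7599
step 4: x_pred=6.6609  r=-5.2809  x^+=5.3301  v^+=2.8999  a^+=-2.3118
step 5: x_pred=7.1006  r=-9.1106  x^+=4.8047  v^+=-0.3432  a^+=-4.9892
step 6: x_pred=1.6941  r=2.9959  x^+=2.4491  v^+=-5.3137  a^+=-4.1088
step 7: x_pred=-5.3953  r=0.2953  x^+=-5.3209  v^+=-9.6015  a^+=-4.0220
step 8: x_pred=-17.6196  r=14.4596  x^+=-13.9758  v^+=-12.5301  a^+=0.2273

resid = 14.4596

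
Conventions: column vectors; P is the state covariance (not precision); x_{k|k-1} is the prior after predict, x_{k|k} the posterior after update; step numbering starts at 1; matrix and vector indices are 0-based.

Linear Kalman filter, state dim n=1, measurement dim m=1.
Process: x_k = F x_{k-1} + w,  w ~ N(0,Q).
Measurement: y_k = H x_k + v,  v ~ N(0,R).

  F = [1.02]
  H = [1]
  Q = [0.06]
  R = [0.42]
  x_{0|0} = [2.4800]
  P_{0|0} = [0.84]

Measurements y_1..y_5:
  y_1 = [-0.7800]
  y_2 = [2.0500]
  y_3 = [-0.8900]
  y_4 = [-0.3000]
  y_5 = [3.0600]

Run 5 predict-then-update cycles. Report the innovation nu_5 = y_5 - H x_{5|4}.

innov = [2.9394]

step 1: x^-=[2.5296]  P^-=[0.9339]  S=[1.3539]  K=[0.6898]  nu=[-3.3096]  x^+=[0.2467]  P^+=[0.2897]
step 2: x^-=[0.2516]  P^-=[0.3614]  S=[0.7814]  K=[0.4625]  nu=[1.7984]  x^+=[1.0834]  P^+=[0.1943]
step 3: x^-=[1.1051]  P^-=[0.2621]  S=[0.6821]  K=[0.3843]  nu=[-1.9951]  x^+=[0.3384]  P^+=[0.1614]
step 4: x^-=[0.3452]  P^-=[0.2279]  S=[0.6479]  K=[0.3518]  nu=[-0.6452]  x^+=[0.1182]  P^+=[0.1477]
step 5: x^-=[0.1206]  P^-=[0.2137]  S=[0.6337]  K=[0.3372]  nu=[2.9394]  x^+=[1.1119]  P^+=[0.1416]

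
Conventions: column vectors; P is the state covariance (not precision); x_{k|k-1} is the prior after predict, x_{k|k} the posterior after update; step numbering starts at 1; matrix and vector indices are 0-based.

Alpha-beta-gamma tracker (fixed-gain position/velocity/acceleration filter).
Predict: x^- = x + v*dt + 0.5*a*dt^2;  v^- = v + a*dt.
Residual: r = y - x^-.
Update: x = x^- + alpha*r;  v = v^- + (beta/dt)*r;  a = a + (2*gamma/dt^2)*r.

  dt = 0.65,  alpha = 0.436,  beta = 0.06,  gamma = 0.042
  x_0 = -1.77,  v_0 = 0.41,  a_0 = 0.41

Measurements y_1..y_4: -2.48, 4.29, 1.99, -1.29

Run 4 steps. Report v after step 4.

v_post = 2.4898

step 1: x_pred=-1.4169  r=-1.0631  x^+=-1.8804  v^+=0.5784  a^+=0.1986
step 2: x_pred=-1.4625  r=5.7525  x^+=1.0456  v^+=1.2385  a^+=1.3423
step 3: x_pred=2.1342  r=-0.1442  x^+=2.0713  v^+=2.0977  a^+=1.3137
step 4: x_pred=3.7123  r=-5.0023  x^+=1.5313  v^+=2.4898  a^+=0.3191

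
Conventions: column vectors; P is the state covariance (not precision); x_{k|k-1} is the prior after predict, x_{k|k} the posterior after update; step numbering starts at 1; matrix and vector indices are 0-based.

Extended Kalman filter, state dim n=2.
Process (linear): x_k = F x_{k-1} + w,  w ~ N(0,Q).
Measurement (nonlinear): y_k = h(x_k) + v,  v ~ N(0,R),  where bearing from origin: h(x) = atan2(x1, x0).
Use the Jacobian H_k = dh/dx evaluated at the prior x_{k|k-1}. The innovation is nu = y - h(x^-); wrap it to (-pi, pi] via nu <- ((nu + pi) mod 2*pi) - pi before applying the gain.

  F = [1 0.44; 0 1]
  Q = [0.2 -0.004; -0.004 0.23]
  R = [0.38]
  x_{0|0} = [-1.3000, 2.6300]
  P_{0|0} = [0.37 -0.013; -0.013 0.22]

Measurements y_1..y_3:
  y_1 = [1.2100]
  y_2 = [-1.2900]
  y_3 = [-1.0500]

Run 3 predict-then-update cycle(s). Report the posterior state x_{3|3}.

step 1: x^-=[-0.1428, 2.6300]  P^-=[0.6012 0.0798; 0.0798 0.4500]  H_jac=[-0.3791 -0.0206]  S=[0.4678]  K=[-0.4907; -0.0845]  nu=[-0.4150]  x^+=[0.0608, 2.6651]  P^+=[0.4885 0.0604; 0.0604 0.4467]
step 2: x^-=[1.2335, 2.6651]  P^-=[0.8282 0.2529; 0.2529 0.6767]  H_jac=[-0.3090 0.1430]  S=[0.4506]  K=[-0.4877; 0.0413]  nu=[-2.4273]  x^+=[2.4173, 2.5648]  P^+=[0.7210 0.2620; 0.2620 0.6759]
step 3: x^-=[3.5458, 2.5648]  P^-=[1.2824 0.5554; 0.5554 0.9059]  H_jac=[-0.1339 0.1852]  S=[0.4065]  K=[-0.1695; 0.2296]  nu=[-1.6762]  x^+=[3.8300, 2.1799]  P^+=[1.2707 0.5712; 0.5712 0.8845]

x_post = [3.8300, 2.1799]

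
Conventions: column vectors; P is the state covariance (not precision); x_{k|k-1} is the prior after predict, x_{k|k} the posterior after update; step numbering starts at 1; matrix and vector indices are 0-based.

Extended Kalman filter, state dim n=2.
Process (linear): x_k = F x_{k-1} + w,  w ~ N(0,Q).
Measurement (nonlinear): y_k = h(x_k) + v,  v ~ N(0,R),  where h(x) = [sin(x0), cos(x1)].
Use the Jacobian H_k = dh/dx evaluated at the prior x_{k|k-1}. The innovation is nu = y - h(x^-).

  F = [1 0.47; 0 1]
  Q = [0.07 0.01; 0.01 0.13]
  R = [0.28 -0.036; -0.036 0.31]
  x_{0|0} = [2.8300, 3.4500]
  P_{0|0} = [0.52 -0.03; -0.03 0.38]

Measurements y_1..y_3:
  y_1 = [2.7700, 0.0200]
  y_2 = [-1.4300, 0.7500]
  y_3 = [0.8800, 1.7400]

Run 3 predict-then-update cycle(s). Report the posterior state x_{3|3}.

step 1: x^-=[4.4515, 3.4500]  P^-=[0.6457 0.1586; 0.1586 0.5100]  H_jac=[-0.2579 0.0000; 0.0000 0.3035]  S=[0.3230 -0.0484; -0.0484 0.3570]  K=[-0.5058 0.0663; -0.0629 0.4251]  nu=[3.7362, 0.9728]  x^+=[2.6262, 3.6284]  P^+=[0.5583 0.1277; 0.1277 0.4416]
step 2: x^-=[4.3316, 3.6284]  P^-=[0.8459 0.3452; 0.3452 0.5716]  H_jac=[-0.3717 0.0000; 0.0000 0.4678]  S=[0.3969 -0.0960; -0.0960 0.4351]  K=[-0.7420 0.2074; -0.1845 0.5739]  nu=[-0.5016, 1.6338]  x^+=[5.0426, 4.6586]  P^+=[0.5791 0.1945; 0.1945 0.3945]
step 3: x^-=[7.2322, 4.6586]  P^-=[0.9191 0.3899; 0.3899 0.5245]  H_jac=[0.5825 0.0000; 0.0000 0.9986]  S=[0.5919 0.1908; 0.1908 0.8330]  K=[0.8140 0.2810; 0.1955 0.5840]  nu=[0.0672, 1.7938]  x^+=[7.7909, 5.7192]  P^+=[0.3739 0.0579; 0.0579 0.1742]

x_post = [7.7909, 5.7192]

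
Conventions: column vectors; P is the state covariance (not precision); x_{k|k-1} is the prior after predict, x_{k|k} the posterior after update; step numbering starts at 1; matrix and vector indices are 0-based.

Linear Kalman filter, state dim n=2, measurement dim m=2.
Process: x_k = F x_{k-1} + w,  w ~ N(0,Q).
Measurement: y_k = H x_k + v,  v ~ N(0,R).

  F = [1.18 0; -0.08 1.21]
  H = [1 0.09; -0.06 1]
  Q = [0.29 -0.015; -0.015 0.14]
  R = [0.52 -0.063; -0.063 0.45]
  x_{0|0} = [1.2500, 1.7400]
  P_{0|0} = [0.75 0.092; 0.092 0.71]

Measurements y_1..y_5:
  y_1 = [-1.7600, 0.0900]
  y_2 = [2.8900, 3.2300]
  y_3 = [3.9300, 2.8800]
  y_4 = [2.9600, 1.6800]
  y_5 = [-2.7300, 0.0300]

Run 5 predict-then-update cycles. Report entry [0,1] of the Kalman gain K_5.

K[0,1] = -0.0553

step 1: x^-=[1.4750, 2.0054]  P^-=[1.3343 0.0456; 0.0456 1.1665]  S=[1.8719 0.0072; 0.0072 1.6158]  K=[0.7151 -0.0246; 0.0776 0.7199]  nu=[-3.4155, -1.8269]  x^+=[-0.9225, 0.4251]  P^+=[0.3764 -0.0335; -0.0335 0.3170]
step 2: x^-=[-1.0885, 0.5882]  P^-=[0.8141 -0.0984; -0.0984 0.6131]  S=[1.3214 -0.1545; -0.1545 1.0778]  K=[0.6036 -0.0501; 0.0350 0.5793]  nu=[3.9256, 2.5765]  x^+=[1.1518, 2.2184]  P^+=[0.3207 -0.0413; -0.0413 0.2560]
step 3: x^-=[1.3591, 2.5921]  P^-=[0.7366 -0.1043; -0.1043 0.5249]  S=[1.2421 -0.1637; -0.1637 0.9900]  K=[0.5783 -0.0544; 0.0253 0.5407]  nu=[2.3376, 0.3695]  x^+=[2.6909, 2.8510]  P^+=[0.3080 -0.0424; -0.0424 0.2392]
step 4: x^-=[3.1752, 3.2345]  P^-=[0.7188 -0.1046; -0.1046 0.5003]  S=[1.2240 -0.1652; -0.1652 0.9655]  K=[0.5721 -0.0552; 0.0226 0.5286]  nu=[-0.5063, -1.3640]  x^+=[2.9608, 2.5020]  P^+=[0.3048 -0.0426; -0.0426 0.2339]
step 5: x^-=[3.4938, 2.7906]  P^-=[0.7144 -0.1046; -0.1046 0.4926]  S=[1.2196 -0.1655; -0.1655 0.9578]  K=[0.5706 -0.0553; 0.0218 0.5247]  nu=[-6.4749, -2.5510]  x^+=[-0.0594, 1.3108]  P^+=[0.3040 -0.0426; -0.0426 0.2322]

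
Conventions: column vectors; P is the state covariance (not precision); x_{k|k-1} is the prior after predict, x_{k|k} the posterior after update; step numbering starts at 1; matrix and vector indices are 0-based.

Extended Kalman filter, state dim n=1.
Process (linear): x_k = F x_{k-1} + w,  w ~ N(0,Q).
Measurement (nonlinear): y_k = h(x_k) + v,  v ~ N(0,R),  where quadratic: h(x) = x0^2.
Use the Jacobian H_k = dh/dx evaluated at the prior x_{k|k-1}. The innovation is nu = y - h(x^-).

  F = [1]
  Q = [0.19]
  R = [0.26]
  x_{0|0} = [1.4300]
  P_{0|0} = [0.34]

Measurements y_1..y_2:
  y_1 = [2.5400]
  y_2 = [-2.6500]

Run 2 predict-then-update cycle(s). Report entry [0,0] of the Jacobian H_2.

H_jac[0,0] = 3.1866

step 1: x^-=[1.4300]  P^-=[0.5300]  H_jac=[2.8600]  S=[4.5952]  K=[0.3299]  nu=[0.4951]  x^+=[1.5933]  P^+=[0.0300]
step 2: x^-=[1.5933]  P^-=[0.2200]  H_jac=[3.1866]  S=[2.4939]  K=[0.2811]  nu=[-5.1887]  x^+=[0.1348]  P^+=[0.0229]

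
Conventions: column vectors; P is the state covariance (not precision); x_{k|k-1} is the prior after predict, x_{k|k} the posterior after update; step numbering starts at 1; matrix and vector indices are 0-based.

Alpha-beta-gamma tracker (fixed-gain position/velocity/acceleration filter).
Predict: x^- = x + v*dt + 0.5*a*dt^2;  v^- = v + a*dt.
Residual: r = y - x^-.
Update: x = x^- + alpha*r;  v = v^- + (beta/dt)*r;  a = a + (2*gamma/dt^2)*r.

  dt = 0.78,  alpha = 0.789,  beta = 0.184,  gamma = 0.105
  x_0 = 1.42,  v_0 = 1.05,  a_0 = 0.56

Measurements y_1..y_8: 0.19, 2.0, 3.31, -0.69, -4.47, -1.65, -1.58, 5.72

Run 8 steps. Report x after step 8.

step 1: x_pred=2.4094  r=-2.2194  x^+=0.6583  v^+=0.9633  a^+=-0.2060
step 2: x_pred=1.3469  r=0.6531  x^+=1.8622  v^+=0.9566  a^+=0.0194
step 3: x_pred=2.6142  r=0.6958  x^+=3.1632  v^+=1.1358  a^+=0.2595
step 4: x_pred=4.1281  r=-4.8181  x^+=0.3266  v^+=0.2017  a^+=-1.4035
step 5: x_pred=0.0570  r=-4.5270  x^+=-3.5148  v^+=-1.9610  a^+=-2.9661
step 6: x_pred=-5.9467  r=4.2967  x^+=-2.5566  v^+=-3.2610  a^+=-1.4830
step 7: x_pred=-5.5513  r=3.9713  x^+=-2.4179  v^+=-3.4809  a^+=-0.1123
step 8: x_pred=-5.1672  r=10.8872  x^+=3.4228  v^+=-1.0002  a^+=3.6456

x_post = 3.4228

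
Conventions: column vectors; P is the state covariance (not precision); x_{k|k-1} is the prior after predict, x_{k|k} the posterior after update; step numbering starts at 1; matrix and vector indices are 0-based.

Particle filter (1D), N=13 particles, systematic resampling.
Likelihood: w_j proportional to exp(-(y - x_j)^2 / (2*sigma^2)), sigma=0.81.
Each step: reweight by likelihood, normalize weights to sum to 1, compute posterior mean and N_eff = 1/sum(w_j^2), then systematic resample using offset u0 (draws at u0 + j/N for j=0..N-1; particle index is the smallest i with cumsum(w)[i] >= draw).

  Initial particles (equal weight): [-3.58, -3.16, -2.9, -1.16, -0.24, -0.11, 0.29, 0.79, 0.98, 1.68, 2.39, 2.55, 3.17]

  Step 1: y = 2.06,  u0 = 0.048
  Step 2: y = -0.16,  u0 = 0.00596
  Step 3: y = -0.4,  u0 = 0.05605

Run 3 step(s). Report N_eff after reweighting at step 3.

N_eff = 11.1102

step 1: w=[0.0000, 0.0000, 0.0000, 0.0001, 0.0046, 0.0071, 0.0237, 0.0754, 0.1059, 0.2308, 0.2371, 0.2146, 0.1007]  mean=1.9892  Neff=5.4579  idx=[7, 8, 8, 9, 9, 9, 10, 10, 10, 11, 11, 11, 12]
step 2: w=[0.3339, 0.2467, 0.2467, 0.0503, 0.0503, 0.0503, 0.0047, 0.0047, 0.0047, 0.0025, 0.0025, 0.0025, 0.0001]  mean=1.0540  Neff=4.1500  idx=[0, 0, 0, 0, 0, 1, 1, 1, 2, 2, 2, 3, 5]
step 3: w=[0.1069, 0.1069, 0.1069, 0.1069, 0.1069, 0.0737, 0.0737, 0.0737, 0.0737, 0.0737, 0.0737, 0.0116, 0.0116]  mean=0.8947  Neff=11.1102  idx=[0, 1, 1, 2, 3, 4, 4, 5, 6, 7, 8, 9, 11]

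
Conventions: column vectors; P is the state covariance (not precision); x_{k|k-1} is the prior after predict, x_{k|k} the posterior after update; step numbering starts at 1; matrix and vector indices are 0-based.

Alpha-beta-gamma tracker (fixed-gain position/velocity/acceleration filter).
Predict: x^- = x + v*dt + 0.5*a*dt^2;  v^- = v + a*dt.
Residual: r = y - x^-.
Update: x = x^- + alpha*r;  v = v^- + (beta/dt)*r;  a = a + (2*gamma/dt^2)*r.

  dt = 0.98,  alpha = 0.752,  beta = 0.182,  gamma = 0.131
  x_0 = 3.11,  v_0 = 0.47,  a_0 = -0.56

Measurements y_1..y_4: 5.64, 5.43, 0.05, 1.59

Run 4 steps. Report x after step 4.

x_post = 1.2445

step 1: x_pred=3.3017  r=2.3383  x^+=5.0601  v^+=0.3555  a^+=0.0779
step 2: x_pred=5.4459  r=-0.0159  x^+=5.4339  v^+=0.4289  a^+=0.0736
step 3: x_pred=5.8895  r=-5.8395  x^+=1.4982  v^+=-0.5835  a^+=-1.5195
step 4: x_pred=0.1967  r=1.3933  x^+=1.2445  v^+=-1.8139  a^+=-1.1394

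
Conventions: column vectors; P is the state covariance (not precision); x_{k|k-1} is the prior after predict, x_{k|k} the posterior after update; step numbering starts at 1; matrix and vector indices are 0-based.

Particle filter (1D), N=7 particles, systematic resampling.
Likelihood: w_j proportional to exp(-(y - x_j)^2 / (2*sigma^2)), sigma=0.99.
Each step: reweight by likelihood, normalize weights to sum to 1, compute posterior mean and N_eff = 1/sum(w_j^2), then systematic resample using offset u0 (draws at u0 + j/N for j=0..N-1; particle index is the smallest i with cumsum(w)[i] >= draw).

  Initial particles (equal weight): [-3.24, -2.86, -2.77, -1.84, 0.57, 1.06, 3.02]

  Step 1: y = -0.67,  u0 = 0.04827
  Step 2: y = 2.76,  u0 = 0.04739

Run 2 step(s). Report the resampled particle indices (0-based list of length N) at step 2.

step 1: w=[0.0246, 0.0619, 0.0754, 0.3557, 0.3264, 0.1553, 0.0007]  mean=-0.7673  Neff=3.7412  idx=[1, 3, 3, 3, 4, 4, 5]
step 2: w=[0.0000, 0.0001, 0.0001, 0.0001, 0.2153, 0.2153, 0.5693]  mean=0.8486  Neff=2.3994  idx=[4, 4, 5, 6, 6, 6, 6]

resampled_idx = [4, 4, 5, 6, 6, 6, 6]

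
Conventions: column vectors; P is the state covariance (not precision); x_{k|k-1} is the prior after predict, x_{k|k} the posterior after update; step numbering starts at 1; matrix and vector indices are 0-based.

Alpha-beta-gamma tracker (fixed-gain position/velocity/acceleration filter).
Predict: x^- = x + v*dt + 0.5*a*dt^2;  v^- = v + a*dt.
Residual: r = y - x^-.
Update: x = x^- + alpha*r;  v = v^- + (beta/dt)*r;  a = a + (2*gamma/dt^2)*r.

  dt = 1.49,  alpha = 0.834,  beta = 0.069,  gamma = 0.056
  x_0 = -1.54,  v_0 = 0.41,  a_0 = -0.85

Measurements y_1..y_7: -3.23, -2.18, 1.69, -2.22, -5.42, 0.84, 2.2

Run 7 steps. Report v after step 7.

v_post = -2.0217

step 1: x_pred=-1.8726  r=-1.3574  x^+=-3.0047  v^+=-0.9194  a^+=-0.9185
step 2: x_pred=-5.3941  r=3.2141  x^+=-2.7135  v^+=-2.1390  a^+=-0.7563
step 3: x_pred=-6.7403  r=8.4303  x^+=0.2906  v^+=-2.8756  a^+=-0.3310
step 4: x_pred=-4.3615  r=2.1415  x^+=-2.5755  v^+=-3.2697  a^+=-0.2230
step 5: x_pred=-7.6948  r=2.2748  x^+=-5.7976  v^+=-3.4966  a^+=-0.1082
step 6: x_pred=-11.1277  r=11.9677  x^+=-1.1466  v^+=-3.1037  a^+=0.4955
step 7: x_pred=-5.2211  r=7.4211  x^+=0.9681  v^+=-2.0217  a^+=0.8699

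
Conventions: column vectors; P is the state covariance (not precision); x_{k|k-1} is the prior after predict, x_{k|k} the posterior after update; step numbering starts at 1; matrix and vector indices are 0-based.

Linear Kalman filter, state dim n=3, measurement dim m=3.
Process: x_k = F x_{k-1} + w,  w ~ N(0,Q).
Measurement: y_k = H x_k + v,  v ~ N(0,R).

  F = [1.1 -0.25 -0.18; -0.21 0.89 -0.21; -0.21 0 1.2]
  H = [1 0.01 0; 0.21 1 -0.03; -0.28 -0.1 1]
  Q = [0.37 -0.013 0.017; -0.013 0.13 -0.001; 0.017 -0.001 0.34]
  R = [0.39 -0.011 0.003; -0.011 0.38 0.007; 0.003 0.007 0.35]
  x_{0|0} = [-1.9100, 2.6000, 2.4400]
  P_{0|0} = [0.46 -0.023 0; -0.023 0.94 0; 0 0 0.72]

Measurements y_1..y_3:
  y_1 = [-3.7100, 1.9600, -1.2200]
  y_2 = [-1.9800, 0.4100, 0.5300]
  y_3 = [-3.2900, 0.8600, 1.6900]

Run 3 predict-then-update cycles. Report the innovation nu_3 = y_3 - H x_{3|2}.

step 1: x^-=[-3.1902, 2.2027, 3.3291]  P^-=[1.0213 -0.3249 -0.2460; -0.3249 0.9352 -0.1579; -0.2460 -0.1579 1.3971]  S=[1.4049 -0.1053 -0.4981; -0.1053 1.2376 -0.3027; -0.4981 -0.3027 1.9876]  K=[0.6911 -0.0452 -0.0850; -0.1812 0.6836 -0.0220; 0.0957 -0.0071 0.7684]  nu=[-0.5418, 0.5271, -5.2221]  x^+=[-3.1447, 2.7759, -0.7390]  P^+=[0.2706 -0.0810 0.0397; -0.0810 0.2787 0.0017; 0.0397 0.0017 0.2805]
step 2: x^-=[-4.0201, 3.2862, -0.2264]  P^-=[0.7529 -0.2183 -0.0570; -0.2183 0.4082 -0.0510; -0.0570 -0.0510 0.7358]  S=[1.1386 -0.0659 -0.2433; -0.0659 0.7341 -0.0980; -0.2433 -0.0980 1.1788]  K=[0.6405 -0.0328 -0.0792; -0.1648 0.4781 -0.0203; 0.0891 -0.0199 0.6588]  nu=[2.0073, -2.0387, -0.0406]  x^+=[-2.6643, 1.9813, -0.0338]  P^+=[0.2506 -0.0716 0.0370; -0.0716 0.1983 -0.0045; 0.0370 -0.0045 0.2406]
step 3: x^-=[-3.4200, 2.3300, 0.5190]  P^-=[0.7178 -0.1864 -0.0451; -0.1864 0.3404 -0.0497; -0.0451 -0.0497 0.6789]  S=[1.1041 -0.0423 -0.2247; -0.0423 0.6779 -0.0932; -0.2247 -0.0932 1.1133]  K=[0.6316 -0.0220 -0.0786; -0.1538 0.4338 -0.0231; 0.0884 -0.0236 0.6415]  nu=[0.1067, -0.7362, 0.4464]  x^+=[-3.3715, 1.9839, 0.8321]  P^+=[0.2470 -0.0666 0.0367; -0.0666 0.1802 -0.0061; 0.0367 -0.0061 0.2343]

innov = [0.1067, -0.7362, 0.4464]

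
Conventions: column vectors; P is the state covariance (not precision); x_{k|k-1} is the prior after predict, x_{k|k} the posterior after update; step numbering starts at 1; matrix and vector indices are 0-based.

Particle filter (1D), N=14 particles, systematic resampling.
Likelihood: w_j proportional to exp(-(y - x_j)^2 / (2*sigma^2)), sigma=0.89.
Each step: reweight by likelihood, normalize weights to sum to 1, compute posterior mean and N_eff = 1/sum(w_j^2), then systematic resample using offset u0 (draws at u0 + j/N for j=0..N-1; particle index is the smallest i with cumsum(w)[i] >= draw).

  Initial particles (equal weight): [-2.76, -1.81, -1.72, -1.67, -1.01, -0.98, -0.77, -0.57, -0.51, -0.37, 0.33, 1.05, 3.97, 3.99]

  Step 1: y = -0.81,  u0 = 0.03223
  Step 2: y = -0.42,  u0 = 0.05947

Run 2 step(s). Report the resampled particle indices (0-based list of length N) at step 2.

step 1: w=[0.0111, 0.0653, 0.0728, 0.0770, 0.1197, 0.1205, 0.1226, 0.1184, 0.1160, 0.1086, 0.0541, 0.0138, 0.0000, 0.0000]  mean=-0.8706  Neff=9.8135  idx=[1, 2, 3, 4, 4, 5, 5, 6, 7, 7, 8, 8, 9, 10]
step 2: w=[0.0272, 0.0317, 0.0344, 0.0740, 0.0740, 0.0756, 0.0756, 0.0853, 0.0909, 0.0909, 0.0917, 0.0917, 0.0921, 0.0646]  mean=-0.7347  Neff=12.7182  idx=[2, 3, 4, 5, 6, 7, 8, 8, 9, 10, 11, 12, 12, 13]

resampled_idx = [2, 3, 4, 5, 6, 7, 8, 8, 9, 10, 11, 12, 12, 13]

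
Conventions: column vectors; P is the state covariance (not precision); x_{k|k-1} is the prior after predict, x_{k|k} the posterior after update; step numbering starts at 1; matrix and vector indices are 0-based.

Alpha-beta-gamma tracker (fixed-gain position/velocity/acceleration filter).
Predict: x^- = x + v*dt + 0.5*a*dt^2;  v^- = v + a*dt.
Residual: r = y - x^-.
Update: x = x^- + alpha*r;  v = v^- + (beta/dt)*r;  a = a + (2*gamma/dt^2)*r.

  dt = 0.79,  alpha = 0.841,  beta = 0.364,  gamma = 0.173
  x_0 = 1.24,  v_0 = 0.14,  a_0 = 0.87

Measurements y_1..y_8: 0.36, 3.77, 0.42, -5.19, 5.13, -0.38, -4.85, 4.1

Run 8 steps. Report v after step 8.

v_post = 0.8331

step 1: x_pred=1.6221  r=-1.2621  x^+=0.5607  v^+=0.2458  a^+=0.1703
step 2: x_pred=0.8080  r=2.9620  x^+=3.2990  v^+=1.7451  a^+=1.8124
step 3: x_pred=5.2432  r=-4.8232  x^+=1.1869  v^+=0.9546  a^+=-0.8616
step 4: x_pred=1.6722  r=-6.8622  x^+=-4.0989  v^+=-2.8879  a^+=-4.6659
step 5: x_pred=-7.8363  r=12.9663  x^+=3.0684  v^+=-0.5996  a^+=2.5226
step 6: x_pred=3.3819  r=-3.7619  x^+=0.2181  v^+=-0.3401  a^+=0.4370
step 7: x_pred=0.0859  r=-4.9359  x^+=-4.0652  v^+=-2.2691  a^+=-2.2994
step 8: x_pred=-6.5753  r=10.6753  x^+=2.4026  v^+=0.8331  a^+=3.6189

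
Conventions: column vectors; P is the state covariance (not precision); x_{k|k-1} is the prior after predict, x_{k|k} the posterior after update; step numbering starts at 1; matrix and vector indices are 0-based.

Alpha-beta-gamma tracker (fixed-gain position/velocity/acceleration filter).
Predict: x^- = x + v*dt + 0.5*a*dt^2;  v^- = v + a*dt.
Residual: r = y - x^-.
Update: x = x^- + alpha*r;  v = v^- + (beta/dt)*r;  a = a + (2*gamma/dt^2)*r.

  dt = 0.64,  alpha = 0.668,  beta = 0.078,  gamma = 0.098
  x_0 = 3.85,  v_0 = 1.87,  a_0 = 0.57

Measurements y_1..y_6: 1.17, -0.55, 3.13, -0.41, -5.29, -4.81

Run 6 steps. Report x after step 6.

x_post = -5.8933

step 1: x_pred=5.1635  r=-3.9935  x^+=2.4959  v^+=1.7481  a^+=-1.3410
step 2: x_pred=3.3400  r=-3.8900  x^+=0.7415  v^+=0.4158  a^+=-3.2024
step 3: x_pred=0.3517  r=2.7783  x^+=2.2076  v^+=-1.2952  a^+=-1.8729
step 4: x_pred=0.9951  r=-1.4051  x^+=0.0565  v^+=-2.6651  a^+=-2.5453
step 5: x_pred=-2.1704  r=-3.1196  x^+=-4.2543  v^+=-4.6743  a^+=-4.0381
step 6: x_pred=-8.0729  r=3.2629  x^+=-5.8933  v^+=-6.8610  a^+=-2.4768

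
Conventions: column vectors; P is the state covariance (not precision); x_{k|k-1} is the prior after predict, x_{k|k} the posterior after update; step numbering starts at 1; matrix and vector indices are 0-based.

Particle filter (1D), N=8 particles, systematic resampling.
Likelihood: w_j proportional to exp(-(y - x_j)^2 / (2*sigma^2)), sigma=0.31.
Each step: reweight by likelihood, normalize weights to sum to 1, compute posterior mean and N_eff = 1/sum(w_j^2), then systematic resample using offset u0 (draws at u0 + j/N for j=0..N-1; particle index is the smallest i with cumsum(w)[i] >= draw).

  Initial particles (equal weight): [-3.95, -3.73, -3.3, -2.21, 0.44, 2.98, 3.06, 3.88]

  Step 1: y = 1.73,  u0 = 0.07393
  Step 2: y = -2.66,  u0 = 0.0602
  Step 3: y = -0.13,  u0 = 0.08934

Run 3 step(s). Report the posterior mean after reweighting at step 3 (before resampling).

step 1: w=[0.0000, 0.0000, 0.0000, 0.0000, 0.3052, 0.5178, 0.1769, 0.0000]  mean=2.2189  Neff=2.5470  idx=[4, 4, 5, 5, 5, 5, 6, 6]
step 2: w=[0.5000, 0.5000, 0.0000, 0.0000, 0.0000, 0.0000, 0.0000, 0.0000]  mean=0.4400  Neff=2.0000  idx=[0, 0, 0, 0, 1, 1, 1, 1]
step 3: w=[0.1250, 0.1250, 0.1250, 0.1250, 0.1250, 0.1250, 0.1250, 0.1250]  mean=0.4400  Neff=8.0000  idx=[0, 1, 2, 3, 4, 5, 6, 7]

post_mean = 0.4400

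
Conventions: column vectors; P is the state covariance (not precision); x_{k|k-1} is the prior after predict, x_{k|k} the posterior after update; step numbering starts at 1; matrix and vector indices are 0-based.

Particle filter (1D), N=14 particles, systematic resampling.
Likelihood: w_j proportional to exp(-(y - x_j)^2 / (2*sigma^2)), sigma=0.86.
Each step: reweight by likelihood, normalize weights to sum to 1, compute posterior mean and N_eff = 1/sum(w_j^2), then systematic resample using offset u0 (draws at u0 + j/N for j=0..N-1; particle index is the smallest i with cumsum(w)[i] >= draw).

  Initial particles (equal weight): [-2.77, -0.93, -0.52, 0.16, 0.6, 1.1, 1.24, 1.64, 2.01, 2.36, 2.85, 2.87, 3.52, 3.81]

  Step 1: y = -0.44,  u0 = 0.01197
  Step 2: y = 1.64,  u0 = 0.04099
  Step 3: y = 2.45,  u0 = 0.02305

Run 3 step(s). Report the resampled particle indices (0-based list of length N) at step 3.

step 1: w=[0.0071, 0.2386, 0.2794, 0.2200, 0.1351, 0.0565, 0.0416, 0.0151, 0.0049, 0.0014, 0.0002, 0.0002, 0.0000, 0.0000]  mean=-0.1182  Neff=4.8341  idx=[1, 1, 1, 1, 2, 2, 2, 2, 3, 3, 3, 4, 4, 6]
step 2: w=[0.0042, 0.0042, 0.0042, 0.0042, 0.0155, 0.0155, 0.0155, 0.0155, 0.0824, 0.0824, 0.0824, 0.1744, 0.1744, 0.3253]  mean=0.6046  Neff=5.3171  idx=[5, 8, 9, 10, 11, 11, 11, 12, 12, 13, 13, 13, 13, 13]
step 3: w=[0.0011, 0.0118, 0.0118, 0.0118, 0.0405, 0.0405, 0.0405, 0.0405, 0.0405, 0.1522, 0.1522, 0.1522, 0.1522, 0.1522]  mean=1.0703  Neff=8.0357  idx=[2, 5, 7, 8, 9, 9, 10, 10, 11, 11, 12, 12, 13, 13]

resampled_idx = [2, 5, 7, 8, 9, 9, 10, 10, 11, 11, 12, 12, 13, 13]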